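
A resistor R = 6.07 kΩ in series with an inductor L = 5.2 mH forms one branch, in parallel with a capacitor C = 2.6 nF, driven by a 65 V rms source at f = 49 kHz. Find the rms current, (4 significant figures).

50.39 mA

ω = 2πf = 307900 rad/s
X_L = ωL = 1601 Ω
X_C = 1/(ωC) = 1249 Ω
Branch 1 (R+jX_L): Z₁ = 6070 + j1601 Ω, |Z₁| = 6278 Ω
Branch 2 (−jX_C): Z₂ = −j1249 Ω
Parallel: Z = Z₁Z₂/(Z₁+Z₂), |Z| = 1290 Ω, ∠Z = -78.54°
I = V/|Z| = 65/1290 = 50.39 mA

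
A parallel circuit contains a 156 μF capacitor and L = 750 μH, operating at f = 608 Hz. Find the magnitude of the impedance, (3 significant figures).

ω = 2πf = 3820 rad/s
X_L = ωL = 2.87 Ω
X_C = 1/(ωC) = 1.68 Ω
Parallel: admittances add. Y = 1/(jωL) + jωC
Y = (0 + j0.247) S
|Y| = 0.247 S → |Z| = 1/|Y| = 4.05 Ω, ∠Z = −∠Y = -90.0°

4.05 Ω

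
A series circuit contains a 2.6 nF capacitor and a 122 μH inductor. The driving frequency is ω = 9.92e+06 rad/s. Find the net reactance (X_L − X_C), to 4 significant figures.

X_L = ωL = 1210 Ω
X_C = 1/(ωC) = 38.77 Ω
X = 1210 − 38.77 = 1171 Ω

1171 Ω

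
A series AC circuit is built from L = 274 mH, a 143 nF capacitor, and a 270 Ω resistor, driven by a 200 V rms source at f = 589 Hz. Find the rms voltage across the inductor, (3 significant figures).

ω = 2πf = 3701 rad/s
X_L = ωL = 1010 Ω
X_C = 1/(ωC) = 1890 Ω
Net reactance X = X_L − X_C = -876 Ω
Z = 270 − j876 Ω
|Z| = √(270² + 876²) = 916 Ω
I = V/|Z| = 218 mA
V_L = I·|Z_L| = 0.218 × 1010 = 221 V

221 V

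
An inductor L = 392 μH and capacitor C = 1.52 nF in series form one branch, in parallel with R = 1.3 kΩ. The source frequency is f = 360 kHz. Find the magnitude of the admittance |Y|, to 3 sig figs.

ω = 2πf = 2.262e+06 rad/s
X_L = ωL = 887 Ω
X_C = 1/(ωC) = 291 Ω
Branch 1: Z₁ = R = 1300 Ω
Branch 2 (series LC): Z₂ = j(X_L − X_C) = j596 Ω
Parallel: Z = Z₁Z₂/(Z₁+Z₂), |Z| = 542 Ω, ∠Z = 65.4°
|Y| = 1/|Z| = 1.85 mS

1.85 mS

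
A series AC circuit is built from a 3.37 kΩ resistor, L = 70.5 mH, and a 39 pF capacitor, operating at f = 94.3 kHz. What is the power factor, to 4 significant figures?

0.9132

ω = 2πf = 592500 rad/s
X_L = ωL = 41770 Ω
X_C = 1/(ωC) = 43280 Ω
Net reactance X = X_L − X_C = -1504 Ω
Z = 3370 − j1504 Ω
|Z| = √(3370² + 1504²) = 3690 Ω
∠Z = arctan(-1504/3370) = -24.05°
cos φ = cos(-24.05°) = 0.9132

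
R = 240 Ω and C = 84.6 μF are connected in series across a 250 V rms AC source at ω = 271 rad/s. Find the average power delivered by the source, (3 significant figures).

X_C = 1/(ωC) = 43.6 Ω
Z = 240 − j43.6 Ω
|Z| = √(240² + 43.6²) = 244 Ω
∠Z = arctan(-43.6/240) = -10.3°
I = V/|Z| = 1.02 A
P = VI cos φ = 250 × 1.02 × cos(-10.3°) = 252 W

252 W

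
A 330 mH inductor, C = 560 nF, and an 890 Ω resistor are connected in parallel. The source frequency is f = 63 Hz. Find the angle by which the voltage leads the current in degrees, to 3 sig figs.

ω = 2πf = 395.8 rad/s
X_L = ωL = 131 Ω
X_C = 1/(ωC) = 4510 Ω
Parallel: admittances add. Y = 1/R + 1/(jωL) + jωC
Y = (0.00112 − j0.00743) S
|Y| = 0.00752 S → |Z| = 1/|Y| = 133 Ω, ∠Z = −∠Y = 81.4°

81.4°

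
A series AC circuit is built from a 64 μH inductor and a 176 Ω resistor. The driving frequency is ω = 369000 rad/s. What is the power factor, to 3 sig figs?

0.991

X_L = ωL = 23.6 Ω
Z = 176 + j23.6 Ω
|Z| = √(176² + 23.6²) = 178 Ω
∠Z = arctan(23.6/176) = 7.64°
cos φ = cos(7.64°) = 0.991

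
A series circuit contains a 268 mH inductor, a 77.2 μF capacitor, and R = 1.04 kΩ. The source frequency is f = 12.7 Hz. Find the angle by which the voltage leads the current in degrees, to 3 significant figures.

-7.72°

ω = 2πf = 79.80 rad/s
X_L = ωL = 21.4 Ω
X_C = 1/(ωC) = 162 Ω
Net reactance X = X_L − X_C = -141 Ω
Z = 1040 − j141 Ω
|Z| = √(1040² + 141²) = 1050 Ω
∠Z = arctan(-141/1040) = -7.72°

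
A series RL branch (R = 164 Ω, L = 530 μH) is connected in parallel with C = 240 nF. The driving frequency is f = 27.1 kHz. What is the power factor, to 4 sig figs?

ω = 2πf = 170300 rad/s
X_L = ωL = 90.25 Ω
X_C = 1/(ωC) = 24.47 Ω
Branch 1 (R+jX_L): Z₁ = 164.0 + j90.25 Ω, |Z₁| = 187.2 Ω
Branch 2 (−jX_C): Z₂ = −j24.47 Ω
Parallel: Z = Z₁Z₂/(Z₁+Z₂), |Z| = 25.92 Ω, ∠Z = -83.03°
cos φ = cos(-83.03°) = 0.1213

0.1213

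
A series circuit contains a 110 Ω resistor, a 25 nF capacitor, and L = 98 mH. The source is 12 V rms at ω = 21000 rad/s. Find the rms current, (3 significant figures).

X_L = ωL = 2060 Ω
X_C = 1/(ωC) = 1900 Ω
Net reactance X = X_L − X_C = 153 Ω
Z = 110 + j153 Ω
|Z| = √(110² + 153²) = 189 Ω
I = V/|Z| = 12/189 = 63.6 mA

63.6 mA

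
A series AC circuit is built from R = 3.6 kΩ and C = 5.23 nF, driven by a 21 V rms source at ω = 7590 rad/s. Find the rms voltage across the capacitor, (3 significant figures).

X_C = 1/(ωC) = 25200 Ω
Z = 3600 − j25200 Ω
|Z| = √(3600² + 25200²) = 25400 Ω
I = V/|Z| = 825 μA
V_C = I·|Z_C| = 0.000825 × 25200 = 20.8 V

20.8 V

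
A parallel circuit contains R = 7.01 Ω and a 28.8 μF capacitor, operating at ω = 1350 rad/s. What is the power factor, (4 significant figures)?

X_C = 1/(ωC) = 25.72 Ω
Parallel: admittances add. Y = 1/R + jωC
Y = (0.1427 + j0.03888) S
|Y| = 0.1479 S → |Z| = 1/|Y| = 6.763 Ω, ∠Z = −∠Y = -15.25°
cos φ = cos(-15.25°) = 0.9648

0.9648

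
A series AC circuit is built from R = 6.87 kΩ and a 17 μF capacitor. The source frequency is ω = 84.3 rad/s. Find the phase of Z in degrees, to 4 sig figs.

-5.800°

X_C = 1/(ωC) = 697.8 Ω
Z = 6870 − j697.8 Ω
|Z| = √(6870² + 697.8²) = 6905 Ω
∠Z = arctan(-697.8/6870) = -5.800°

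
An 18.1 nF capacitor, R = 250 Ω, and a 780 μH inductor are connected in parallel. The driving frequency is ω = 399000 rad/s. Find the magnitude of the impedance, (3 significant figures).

X_L = ωL = 311 Ω
X_C = 1/(ωC) = 138 Ω
Parallel: admittances add. Y = 1/R + 1/(jωL) + jωC
Y = (0.00400 + j0.00401) S
|Y| = 0.00566 S → |Z| = 1/|Y| = 177 Ω, ∠Z = −∠Y = -45.1°

177 Ω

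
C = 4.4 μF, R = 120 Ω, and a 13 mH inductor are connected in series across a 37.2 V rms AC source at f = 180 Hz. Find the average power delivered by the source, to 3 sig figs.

3.38 W

ω = 2πf = 1131 rad/s
X_L = ωL = 14.7 Ω
X_C = 1/(ωC) = 201 Ω
Net reactance X = X_L − X_C = -186 Ω
Z = 120 − j186 Ω
|Z| = √(120² + 186²) = 222 Ω
∠Z = arctan(-186/120) = -57.2°
I = V/|Z| = 168 mA
P = VI cos φ = 37.2 × 0.168 × cos(-57.2°) = 3.38 W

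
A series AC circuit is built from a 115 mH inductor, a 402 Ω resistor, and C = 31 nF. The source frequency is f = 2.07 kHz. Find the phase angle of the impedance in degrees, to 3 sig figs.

-67.8°

ω = 2πf = 13010 rad/s
X_L = ωL = 1500 Ω
X_C = 1/(ωC) = 2480 Ω
Net reactance X = X_L − X_C = -984 Ω
Z = 402 − j984 Ω
|Z| = √(402² + 984²) = 1060 Ω
∠Z = arctan(-984/402) = -67.8°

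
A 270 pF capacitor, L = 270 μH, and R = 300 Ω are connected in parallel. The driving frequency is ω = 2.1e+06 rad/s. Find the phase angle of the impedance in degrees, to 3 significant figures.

19.7°

X_L = ωL = 567 Ω
X_C = 1/(ωC) = 1760 Ω
Parallel: admittances add. Y = 1/R + 1/(jωL) + jωC
Y = (0.00333 − j0.00120) S
|Y| = 0.00354 S → |Z| = 1/|Y| = 282 Ω, ∠Z = −∠Y = 19.7°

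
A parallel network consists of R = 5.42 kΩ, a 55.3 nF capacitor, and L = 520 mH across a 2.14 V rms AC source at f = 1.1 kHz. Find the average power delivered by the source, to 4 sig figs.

ω = 2πf = 6912 rad/s
X_L = ωL = 3594 Ω
X_C = 1/(ωC) = 2616 Ω
Parallel: admittances add. Y = 1/R + 1/(jωL) + jωC
Y = (0.0001845 + j0.0001040) S
|Y| = 0.0002118 S → |Z| = 1/|Y| = 4722 Ω, ∠Z = −∠Y = -29.40°
I = V/|Z| = 453.2 μA
P = VI cos φ = 2.14 × 0.0004532 × cos(-29.40°) = 844.9 μW

844.9 μW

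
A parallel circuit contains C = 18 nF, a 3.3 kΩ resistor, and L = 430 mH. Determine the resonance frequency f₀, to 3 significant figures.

ω₀ = 1/√(LC) = 1/√(0.43 × 1.8e-08) = 11370 rad/s
f₀ = ω₀/(2π) = 1.81 kHz

1.81 kHz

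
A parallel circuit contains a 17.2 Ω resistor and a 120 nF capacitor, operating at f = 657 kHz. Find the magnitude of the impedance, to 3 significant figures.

ω = 2πf = 4.128e+06 rad/s
X_C = 1/(ωC) = 2.02 Ω
Parallel: admittances add. Y = 1/R + jωC
Y = (0.0581 + j0.495) S
|Y| = 0.499 S → |Z| = 1/|Y| = 2.00 Ω, ∠Z = −∠Y = -83.3°

2.00 Ω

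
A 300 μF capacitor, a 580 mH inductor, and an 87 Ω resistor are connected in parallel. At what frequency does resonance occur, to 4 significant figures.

ω₀ = 1/√(LC) = 1/√(0.58 × 0.0003) = 75.81 rad/s
f₀ = ω₀/(2π) = 12.07 Hz

12.07 Hz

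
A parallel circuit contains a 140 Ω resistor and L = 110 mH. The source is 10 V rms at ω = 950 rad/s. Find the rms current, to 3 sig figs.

X_L = ωL = 104 Ω
Parallel: admittances add. Y = 1/R + 1/(jωL)
Y = (0.00714 − j0.00957) S
|Y| = 0.0119 S → |Z| = 1/|Y| = 83.7 Ω, ∠Z = −∠Y = 53.3°
I = V/|Z| = 10/83.7 = 119 mA

119 mA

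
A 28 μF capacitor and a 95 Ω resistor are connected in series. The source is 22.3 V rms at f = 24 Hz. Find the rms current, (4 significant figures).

87.39 mA

ω = 2πf = 150.8 rad/s
X_C = 1/(ωC) = 236.8 Ω
Z = 95.00 − j236.8 Ω
|Z| = √(95.00² + 236.8²) = 255.2 Ω
I = V/|Z| = 22.3/255.2 = 87.39 mA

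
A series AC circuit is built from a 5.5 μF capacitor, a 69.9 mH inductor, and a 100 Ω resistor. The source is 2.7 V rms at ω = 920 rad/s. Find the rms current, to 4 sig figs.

X_L = ωL = 64.31 Ω
X_C = 1/(ωC) = 197.6 Ω
Net reactance X = X_L − X_C = -133.3 Ω
Z = 100.0 − j133.3 Ω
|Z| = √(100.0² + 133.3²) = 166.7 Ω
I = V/|Z| = 2.7/166.7 = 16.20 mA

16.20 mA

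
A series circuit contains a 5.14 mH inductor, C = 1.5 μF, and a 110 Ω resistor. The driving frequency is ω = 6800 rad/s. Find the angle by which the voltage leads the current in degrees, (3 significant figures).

X_L = ωL = 35.0 Ω
X_C = 1/(ωC) = 98.0 Ω
Net reactance X = X_L − X_C = -63.1 Ω
Z = 110 − j63.1 Ω
|Z| = √(110² + 63.1²) = 127 Ω
∠Z = arctan(-63.1/110) = -29.8°

-29.8°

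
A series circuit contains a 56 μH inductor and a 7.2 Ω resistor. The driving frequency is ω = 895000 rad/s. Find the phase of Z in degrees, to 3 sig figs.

81.8°

X_L = ωL = 50.1 Ω
Z = 7.20 + j50.1 Ω
|Z| = √(7.20² + 50.1²) = 50.6 Ω
∠Z = arctan(50.1/7.20) = 81.8°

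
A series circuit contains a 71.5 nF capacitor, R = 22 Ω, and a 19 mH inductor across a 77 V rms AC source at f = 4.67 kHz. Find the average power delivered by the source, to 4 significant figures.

18.57 W

ω = 2πf = 29340 rad/s
X_L = ωL = 557.5 Ω
X_C = 1/(ωC) = 476.6 Ω
Net reactance X = X_L − X_C = 80.86 Ω
Z = 22.00 + j80.86 Ω
|Z| = √(22.00² + 80.86²) = 83.80 Ω
∠Z = arctan(80.86/22.00) = 74.78°
I = V/|Z| = 918.9 mA
P = VI cos φ = 77 × 0.9189 × cos(74.78°) = 18.57 W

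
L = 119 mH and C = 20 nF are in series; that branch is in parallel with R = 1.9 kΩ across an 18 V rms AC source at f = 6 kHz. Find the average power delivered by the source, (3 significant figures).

ω = 2πf = 37700 rad/s
X_L = ωL = 4490 Ω
X_C = 1/(ωC) = 1330 Ω
Branch 1: Z₁ = R = 1900 Ω
Branch 2 (series LC): Z₂ = j(X_L − X_C) = j3160 Ω
Parallel: Z = Z₁Z₂/(Z₁+Z₂), |Z| = 1630 Ω, ∠Z = 31.0°
I = V/|Z| = 11.1 mA
P = VI cos φ = 18 × 0.0111 × cos(31.0°) = 171 mW

171 mW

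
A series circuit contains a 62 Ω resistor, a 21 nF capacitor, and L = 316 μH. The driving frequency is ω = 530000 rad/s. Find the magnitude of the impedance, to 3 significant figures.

99.4 Ω

X_L = ωL = 167 Ω
X_C = 1/(ωC) = 89.8 Ω
Net reactance X = X_L − X_C = 77.6 Ω
Z = 62.0 + j77.6 Ω
|Z| = √(62.0² + 77.6²) = 99.4 Ω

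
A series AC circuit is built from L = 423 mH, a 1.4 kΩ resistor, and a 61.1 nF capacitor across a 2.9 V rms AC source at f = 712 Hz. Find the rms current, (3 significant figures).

1.29 mA

ω = 2πf = 4474 rad/s
X_L = ωL = 1890 Ω
X_C = 1/(ωC) = 3660 Ω
Net reactance X = X_L − X_C = -1770 Ω
Z = 1400 − j1770 Ω
|Z| = √(1400² + 1770²) = 2250 Ω
I = V/|Z| = 2.9/2250 = 1.29 mA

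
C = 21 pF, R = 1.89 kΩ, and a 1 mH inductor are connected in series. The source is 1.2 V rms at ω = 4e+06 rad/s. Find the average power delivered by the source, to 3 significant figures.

41.2 μW

X_L = ωL = 4000 Ω
X_C = 1/(ωC) = 11900 Ω
Net reactance X = X_L − X_C = -7900 Ω
Z = 1890 − j7900 Ω
|Z| = √(1890² + 7900²) = 8130 Ω
∠Z = arctan(-7900/1890) = -76.6°
I = V/|Z| = 148 μA
P = VI cos φ = 1.2 × 0.000148 × cos(-76.6°) = 41.2 μW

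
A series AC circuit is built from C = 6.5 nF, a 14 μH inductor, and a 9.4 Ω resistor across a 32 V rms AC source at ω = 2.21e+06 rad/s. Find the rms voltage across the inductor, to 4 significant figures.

24.88 V

X_L = ωL = 30.94 Ω
X_C = 1/(ωC) = 69.61 Ω
Net reactance X = X_L − X_C = -38.67 Ω
Z = 9.400 − j38.67 Ω
|Z| = √(9.400² + 38.67²) = 39.80 Ω
I = V/|Z| = 804.0 mA
V_L = I·|Z_L| = 0.8040 × 30.94 = 24.88 V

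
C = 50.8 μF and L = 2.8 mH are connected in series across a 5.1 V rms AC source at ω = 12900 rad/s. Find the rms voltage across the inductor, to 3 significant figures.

X_L = ωL = 36.1 Ω
X_C = 1/(ωC) = 1.53 Ω
Net reactance X = X_L − X_C = 34.6 Ω
Z = j34.6 Ω
|Z| = √(0² + 34.6²) = 34.6 Ω
I = V/|Z| = 147 mA
V_L = I·|Z_L| = 0.147 × 36.1 = 5.32 V

5.32 V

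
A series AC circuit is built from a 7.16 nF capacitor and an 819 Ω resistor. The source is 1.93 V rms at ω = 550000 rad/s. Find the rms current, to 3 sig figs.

2.25 mA

X_C = 1/(ωC) = 254 Ω
Z = 819 − j254 Ω
|Z| = √(819² + 254²) = 857 Ω
I = V/|Z| = 1.93/857 = 2.25 mA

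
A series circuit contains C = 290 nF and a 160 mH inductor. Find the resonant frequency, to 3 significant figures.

739 Hz

ω₀ = 1/√(LC) = 1/√(0.16 × 2.9e-07) = 4642 rad/s
f₀ = ω₀/(2π) = 739 Hz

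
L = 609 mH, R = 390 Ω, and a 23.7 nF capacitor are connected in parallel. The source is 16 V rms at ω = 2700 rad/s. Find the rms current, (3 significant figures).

X_L = ωL = 1640 Ω
X_C = 1/(ωC) = 15600 Ω
Parallel: admittances add. Y = 1/R + 1/(jωL) + jωC
Y = (0.00256 − j0.000544) S
|Y| = 0.00262 S → |Z| = 1/|Y| = 382 Ω, ∠Z = −∠Y = 12.0°
I = V/|Z| = 16/382 = 41.9 mA

41.9 mA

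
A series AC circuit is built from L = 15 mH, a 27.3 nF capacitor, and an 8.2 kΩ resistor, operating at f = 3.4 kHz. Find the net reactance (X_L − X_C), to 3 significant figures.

-1390 Ω

ω = 2πf = 21360 rad/s
X_L = ωL = 320 Ω
X_C = 1/(ωC) = 1710 Ω
X = 320 − 1710 = -1390 Ω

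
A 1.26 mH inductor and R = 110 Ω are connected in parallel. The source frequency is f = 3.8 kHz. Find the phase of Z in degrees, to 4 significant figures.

ω = 2πf = 23880 rad/s
X_L = ωL = 30.08 Ω
Parallel: admittances add. Y = 1/R + 1/(jωL)
Y = (0.009091 − j0.03324) S
|Y| = 0.03446 S → |Z| = 1/|Y| = 29.02 Ω, ∠Z = −∠Y = 74.70°

74.70°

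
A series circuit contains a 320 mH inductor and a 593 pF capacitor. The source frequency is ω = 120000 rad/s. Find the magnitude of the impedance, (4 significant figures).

24350 Ω

X_L = ωL = 38400 Ω
X_C = 1/(ωC) = 14050 Ω
Net reactance X = X_L − X_C = 24350 Ω
Z = j24350 Ω
|Z| = √(0² + 24350²) = 24350 Ω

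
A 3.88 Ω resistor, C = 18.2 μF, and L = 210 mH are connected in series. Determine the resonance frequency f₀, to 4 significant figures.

81.41 Hz

ω₀ = 1/√(LC) = 1/√(0.21 × 1.82e-05) = 511.5 rad/s
f₀ = ω₀/(2π) = 81.41 Hz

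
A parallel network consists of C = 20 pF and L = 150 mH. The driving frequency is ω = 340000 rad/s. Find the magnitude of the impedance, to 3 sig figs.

X_L = ωL = 51000 Ω
X_C = 1/(ωC) = 147000 Ω
Parallel: admittances add. Y = 1/(jωL) + jωC
Y = (0 − j1.28e-05) S
|Y| = 1.28e-05 S → |Z| = 1/|Y| = 78100 Ω, ∠Z = −∠Y = 90.0°

78100 Ω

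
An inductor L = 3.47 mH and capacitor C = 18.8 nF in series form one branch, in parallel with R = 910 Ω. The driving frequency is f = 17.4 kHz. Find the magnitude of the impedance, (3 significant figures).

106 Ω

ω = 2πf = 109300 rad/s
X_L = ωL = 379 Ω
X_C = 1/(ωC) = 487 Ω
Branch 1: Z₁ = R = 910 Ω
Branch 2 (series LC): Z₂ = j(X_L − X_C) = −j107 Ω
Parallel: Z = Z₁Z₂/(Z₁+Z₂), |Z| = 106 Ω, ∠Z = -83.3°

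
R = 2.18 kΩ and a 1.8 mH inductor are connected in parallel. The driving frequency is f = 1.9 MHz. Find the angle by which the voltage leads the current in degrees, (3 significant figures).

ω = 2πf = 1.194e+07 rad/s
X_L = ωL = 21500 Ω
Parallel: admittances add. Y = 1/R + 1/(jωL)
Y = (0.000459 − j4.65e-05) S
|Y| = 0.000461 S → |Z| = 1/|Y| = 2170 Ω, ∠Z = −∠Y = 5.79°

5.79°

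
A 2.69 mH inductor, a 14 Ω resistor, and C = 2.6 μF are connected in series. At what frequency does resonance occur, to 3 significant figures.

ω₀ = 1/√(LC) = 1/√(0.00269 × 2.6e-06) = 11960 rad/s
f₀ = ω₀/(2π) = 1.90 kHz

1.90 kHz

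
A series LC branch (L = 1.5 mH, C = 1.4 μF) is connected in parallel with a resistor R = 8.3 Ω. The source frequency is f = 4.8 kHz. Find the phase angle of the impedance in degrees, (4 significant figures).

ω = 2πf = 30160 rad/s
X_L = ωL = 45.24 Ω
X_C = 1/(ωC) = 23.68 Ω
Branch 1: Z₁ = R = 8.300 Ω
Branch 2 (series LC): Z₂ = j(X_L − X_C) = j21.56 Ω
Parallel: Z = Z₁Z₂/(Z₁+Z₂), |Z| = 7.746 Ω, ∠Z = 21.06°

21.06°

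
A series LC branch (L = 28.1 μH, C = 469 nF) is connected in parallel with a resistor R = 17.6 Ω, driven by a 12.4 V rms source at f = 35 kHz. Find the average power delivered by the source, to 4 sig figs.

ω = 2πf = 219900 rad/s
X_L = ωL = 6.180 Ω
X_C = 1/(ωC) = 9.696 Ω
Branch 1: Z₁ = R = 17.60 Ω
Branch 2 (series LC): Z₂ = j(X_L − X_C) = −j3.516 Ω
Parallel: Z = Z₁Z₂/(Z₁+Z₂), |Z| = 3.448 Ω, ∠Z = -78.70°
I = V/|Z| = 3.596 A
P = VI cos φ = 12.4 × 3.596 × cos(-78.70°) = 8.736 W

8.736 W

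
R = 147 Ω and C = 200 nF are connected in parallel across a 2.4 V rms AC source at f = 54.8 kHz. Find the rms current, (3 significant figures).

166 mA

ω = 2πf = 344300 rad/s
X_C = 1/(ωC) = 14.5 Ω
Parallel: admittances add. Y = 1/R + jωC
Y = (0.00680 + j0.0689) S
|Y| = 0.0692 S → |Z| = 1/|Y| = 14.5 Ω, ∠Z = −∠Y = -84.4°
I = V/|Z| = 2.4/14.5 = 166 mA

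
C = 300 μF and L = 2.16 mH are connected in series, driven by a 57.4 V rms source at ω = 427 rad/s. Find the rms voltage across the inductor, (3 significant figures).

X_L = ωL = 0.922 Ω
X_C = 1/(ωC) = 7.81 Ω
Net reactance X = X_L − X_C = -6.88 Ω
Z = − j6.88 Ω
|Z| = √(0² + 6.88²) = 6.88 Ω
I = V/|Z| = 8.34 A
V_L = I·|Z_L| = 8.34 × 0.922 = 7.69 V

7.69 V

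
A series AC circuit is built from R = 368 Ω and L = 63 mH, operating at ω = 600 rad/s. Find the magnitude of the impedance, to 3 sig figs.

370 Ω

X_L = ωL = 37.8 Ω
Z = 368 + j37.8 Ω
|Z| = √(368² + 37.8²) = 370 Ω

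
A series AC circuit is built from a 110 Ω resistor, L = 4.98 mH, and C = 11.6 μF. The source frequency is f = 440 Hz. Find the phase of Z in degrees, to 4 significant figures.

-8.996°

ω = 2πf = 2765 rad/s
X_L = ωL = 13.77 Ω
X_C = 1/(ωC) = 31.18 Ω
Net reactance X = X_L − X_C = -17.41 Ω
Z = 110.0 − j17.41 Ω
|Z| = √(110.0² + 17.41²) = 111.4 Ω
∠Z = arctan(-17.41/110.0) = -8.996°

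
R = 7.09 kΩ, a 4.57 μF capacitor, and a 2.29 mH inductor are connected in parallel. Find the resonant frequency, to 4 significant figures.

ω₀ = 1/√(LC) = 1/√(0.00229 × 4.57e-06) = 9775 rad/s
f₀ = ω₀/(2π) = 1.556 kHz

1.556 kHz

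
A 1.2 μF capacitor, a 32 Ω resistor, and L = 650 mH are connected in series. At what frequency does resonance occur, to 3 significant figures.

180 Hz

ω₀ = 1/√(LC) = 1/√(0.65 × 1.2e-06) = 1132 rad/s
f₀ = ω₀/(2π) = 180 Hz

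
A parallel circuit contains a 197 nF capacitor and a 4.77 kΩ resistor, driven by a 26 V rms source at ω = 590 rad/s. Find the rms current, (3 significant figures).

6.23 mA

X_C = 1/(ωC) = 8600 Ω
Parallel: admittances add. Y = 1/R + jωC
Y = (0.000210 + j0.000116) S
|Y| = 0.000240 S → |Z| = 1/|Y| = 4170 Ω, ∠Z = −∠Y = -29.0°
I = V/|Z| = 26/4170 = 6.23 mA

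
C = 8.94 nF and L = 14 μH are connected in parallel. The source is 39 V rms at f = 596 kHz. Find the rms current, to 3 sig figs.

562 mA

ω = 2πf = 3.745e+06 rad/s
X_L = ωL = 52.4 Ω
X_C = 1/(ωC) = 29.9 Ω
Parallel: admittances add. Y = 1/(jωL) + jωC
Y = (0 + j0.0144) S
|Y| = 0.0144 S → |Z| = 1/|Y| = 69.4 Ω, ∠Z = −∠Y = -90.0°
I = V/|Z| = 39/69.4 = 562 mA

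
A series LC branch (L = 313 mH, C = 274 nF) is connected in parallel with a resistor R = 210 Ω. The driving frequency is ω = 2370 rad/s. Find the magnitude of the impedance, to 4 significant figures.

X_L = ωL = 741.8 Ω
X_C = 1/(ωC) = 1540 Ω
Branch 1: Z₁ = R = 210.0 Ω
Branch 2 (series LC): Z₂ = j(X_L − X_C) = −j798.1 Ω
Parallel: Z = Z₁Z₂/(Z₁+Z₂), |Z| = 203.1 Ω, ∠Z = -14.74°

203.1 Ω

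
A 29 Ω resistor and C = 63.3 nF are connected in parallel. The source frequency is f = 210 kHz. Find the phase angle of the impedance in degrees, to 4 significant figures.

ω = 2πf = 1.319e+06 rad/s
X_C = 1/(ωC) = 11.97 Ω
Parallel: admittances add. Y = 1/R + jωC
Y = (0.03448 + j0.08352) S
|Y| = 0.09036 S → |Z| = 1/|Y| = 11.07 Ω, ∠Z = −∠Y = -67.57°

-67.57°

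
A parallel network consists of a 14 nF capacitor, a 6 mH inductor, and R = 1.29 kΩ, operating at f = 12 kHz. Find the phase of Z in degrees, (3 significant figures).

56.1°

ω = 2πf = 75400 rad/s
X_L = ωL = 452 Ω
X_C = 1/(ωC) = 947 Ω
Parallel: admittances add. Y = 1/R + 1/(jωL) + jωC
Y = (0.000775 − j0.00115) S
|Y| = 0.00139 S → |Z| = 1/|Y| = 719 Ω, ∠Z = −∠Y = 56.1°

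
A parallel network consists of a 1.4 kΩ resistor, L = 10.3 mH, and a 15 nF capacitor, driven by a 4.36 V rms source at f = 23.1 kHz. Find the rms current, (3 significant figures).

ω = 2πf = 145100 rad/s
X_L = ωL = 1490 Ω
X_C = 1/(ωC) = 459 Ω
Parallel: admittances add. Y = 1/R + 1/(jωL) + jωC
Y = (0.000714 + j0.00151) S
|Y| = 0.00167 S → |Z| = 1/|Y| = 599 Ω, ∠Z = −∠Y = -64.7°
I = V/|Z| = 4.36/599 = 7.28 mA

7.28 mA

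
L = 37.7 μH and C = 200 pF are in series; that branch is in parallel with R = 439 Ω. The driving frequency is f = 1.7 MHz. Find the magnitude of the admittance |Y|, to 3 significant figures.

ω = 2πf = 1.068e+07 rad/s
X_L = ωL = 403 Ω
X_C = 1/(ωC) = 468 Ω
Branch 1: Z₁ = R = 439 Ω
Branch 2 (series LC): Z₂ = j(X_L − X_C) = −j65.4 Ω
Parallel: Z = Z₁Z₂/(Z₁+Z₂), |Z| = 64.7 Ω, ∠Z = -81.5°
|Y| = 1/|Z| = 15.5 mS

15.5 mS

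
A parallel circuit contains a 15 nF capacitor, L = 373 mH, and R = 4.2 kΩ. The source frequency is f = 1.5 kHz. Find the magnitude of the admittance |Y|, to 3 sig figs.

278 μS

ω = 2πf = 9425 rad/s
X_L = ωL = 3520 Ω
X_C = 1/(ωC) = 7070 Ω
Parallel: admittances add. Y = 1/R + 1/(jωL) + jωC
Y = (0.000238 − j0.000143) S
|Y| = 0.000278 S → |Z| = 1/|Y| = 3600 Ω, ∠Z = −∠Y = 31.0°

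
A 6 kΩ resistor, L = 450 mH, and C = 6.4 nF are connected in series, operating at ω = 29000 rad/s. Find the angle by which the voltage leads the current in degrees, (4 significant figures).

51.94°

X_L = ωL = 13050 Ω
X_C = 1/(ωC) = 5388 Ω
Net reactance X = X_L − X_C = 7662 Ω
Z = 6000 + j7662 Ω
|Z| = √(6000² + 7662²) = 9732 Ω
∠Z = arctan(7662/6000) = 51.94°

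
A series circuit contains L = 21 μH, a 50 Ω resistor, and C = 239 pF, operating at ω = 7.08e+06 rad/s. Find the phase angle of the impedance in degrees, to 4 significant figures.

-83.55°

X_L = ωL = 148.7 Ω
X_C = 1/(ωC) = 591.0 Ω
Net reactance X = X_L − X_C = -442.3 Ω
Z = 50.00 − j442.3 Ω
|Z| = √(50.00² + 442.3²) = 445.1 Ω
∠Z = arctan(-442.3/50.00) = -83.55°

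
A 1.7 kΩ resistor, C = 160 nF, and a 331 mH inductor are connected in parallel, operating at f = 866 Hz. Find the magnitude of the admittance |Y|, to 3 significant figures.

667 μS

ω = 2πf = 5441 rad/s
X_L = ωL = 1800 Ω
X_C = 1/(ωC) = 1150 Ω
Parallel: admittances add. Y = 1/R + 1/(jωL) + jωC
Y = (0.000588 + j0.000315) S
|Y| = 0.000667 S → |Z| = 1/|Y| = 1500 Ω, ∠Z = −∠Y = -28.2°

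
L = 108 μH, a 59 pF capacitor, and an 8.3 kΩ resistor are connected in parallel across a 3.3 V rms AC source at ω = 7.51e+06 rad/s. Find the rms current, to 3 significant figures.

X_L = ωL = 811 Ω
X_C = 1/(ωC) = 2260 Ω
Parallel: admittances add. Y = 1/R + 1/(jωL) + jωC
Y = (0.000120 − j0.000790) S
|Y| = 0.000799 S → |Z| = 1/|Y| = 1250 Ω, ∠Z = −∠Y = 81.3°
I = V/|Z| = 3.3/1250 = 2.64 mA

2.64 mA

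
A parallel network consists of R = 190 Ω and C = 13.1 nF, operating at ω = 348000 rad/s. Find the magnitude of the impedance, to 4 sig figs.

X_C = 1/(ωC) = 219.4 Ω
Parallel: admittances add. Y = 1/R + jωC
Y = (0.005263 + j0.004559) S
|Y| = 0.006963 S → |Z| = 1/|Y| = 143.6 Ω, ∠Z = −∠Y = -40.90°

143.6 Ω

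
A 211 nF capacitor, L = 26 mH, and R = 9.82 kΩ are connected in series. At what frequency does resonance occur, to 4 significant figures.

ω₀ = 1/√(LC) = 1/√(0.026 × 2.11e-07) = 13500 rad/s
f₀ = ω₀/(2π) = 2.149 kHz

2.149 kHz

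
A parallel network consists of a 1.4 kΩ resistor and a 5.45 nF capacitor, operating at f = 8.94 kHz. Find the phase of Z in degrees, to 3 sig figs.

ω = 2πf = 56170 rad/s
X_C = 1/(ωC) = 3270 Ω
Parallel: admittances add. Y = 1/R + jωC
Y = (0.000714 + j0.000306) S
|Y| = 0.000777 S → |Z| = 1/|Y| = 1290 Ω, ∠Z = −∠Y = -23.2°

-23.2°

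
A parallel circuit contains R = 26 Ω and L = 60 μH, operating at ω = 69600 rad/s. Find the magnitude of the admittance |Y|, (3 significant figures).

243 mS

X_L = ωL = 4.18 Ω
Parallel: admittances add. Y = 1/R + 1/(jωL)
Y = (0.0385 − j0.239) S
|Y| = 0.243 S → |Z| = 1/|Y| = 4.12 Ω, ∠Z = −∠Y = 80.9°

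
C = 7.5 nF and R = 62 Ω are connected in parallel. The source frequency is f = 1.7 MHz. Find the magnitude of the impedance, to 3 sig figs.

12.2 Ω

ω = 2πf = 1.068e+07 rad/s
X_C = 1/(ωC) = 12.5 Ω
Parallel: admittances add. Y = 1/R + jωC
Y = (0.0161 + j0.0801) S
|Y| = 0.0817 S → |Z| = 1/|Y| = 12.2 Ω, ∠Z = −∠Y = -78.6°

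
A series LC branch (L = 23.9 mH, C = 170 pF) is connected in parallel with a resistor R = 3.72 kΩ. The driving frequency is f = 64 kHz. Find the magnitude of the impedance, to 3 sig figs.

2990 Ω

ω = 2πf = 402100 rad/s
X_L = ωL = 9610 Ω
X_C = 1/(ωC) = 14600 Ω
Branch 1: Z₁ = R = 3720 Ω
Branch 2 (series LC): Z₂ = j(X_L − X_C) = −j5020 Ω
Parallel: Z = Z₁Z₂/(Z₁+Z₂), |Z| = 2990 Ω, ∠Z = -36.6°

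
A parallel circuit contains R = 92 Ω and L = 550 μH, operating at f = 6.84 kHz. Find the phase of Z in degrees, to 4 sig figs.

75.59°

ω = 2πf = 42980 rad/s
X_L = ωL = 23.64 Ω
Parallel: admittances add. Y = 1/R + 1/(jωL)
Y = (0.01087 − j0.04231) S
|Y| = 0.04368 S → |Z| = 1/|Y| = 22.89 Ω, ∠Z = −∠Y = 75.59°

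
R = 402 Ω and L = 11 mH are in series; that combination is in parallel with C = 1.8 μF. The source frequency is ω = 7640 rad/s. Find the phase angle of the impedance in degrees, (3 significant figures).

-79.8°

X_L = ωL = 84.0 Ω
X_C = 1/(ωC) = 72.7 Ω
Branch 1 (R+jX_L): Z₁ = 402 + j84.0 Ω, |Z₁| = 411 Ω
Branch 2 (−jX_C): Z₂ = −j72.7 Ω
Parallel: Z = Z₁Z₂/(Z₁+Z₂), |Z| = 74.3 Ω, ∠Z = -79.8°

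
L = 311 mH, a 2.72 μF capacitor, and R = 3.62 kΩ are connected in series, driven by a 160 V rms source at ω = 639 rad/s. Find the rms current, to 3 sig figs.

X_L = ωL = 199 Ω
X_C = 1/(ωC) = 575 Ω
Net reactance X = X_L − X_C = -377 Ω
Z = 3620 − j377 Ω
|Z| = √(3620² + 377²) = 3640 Ω
I = V/|Z| = 160/3640 = 44.0 mA

44.0 mA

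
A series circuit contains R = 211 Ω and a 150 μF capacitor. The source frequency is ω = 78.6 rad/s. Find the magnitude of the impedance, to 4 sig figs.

227.4 Ω

X_C = 1/(ωC) = 84.82 Ω
Z = 211.0 − j84.82 Ω
|Z| = √(211.0² + 84.82²) = 227.4 Ω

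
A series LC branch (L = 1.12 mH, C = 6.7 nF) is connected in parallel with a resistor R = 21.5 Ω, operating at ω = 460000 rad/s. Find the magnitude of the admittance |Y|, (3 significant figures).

X_L = ωL = 515 Ω
X_C = 1/(ωC) = 324 Ω
Branch 1: Z₁ = R = 21.5 Ω
Branch 2 (series LC): Z₂ = j(X_L − X_C) = j191 Ω
Parallel: Z = Z₁Z₂/(Z₁+Z₂), |Z| = 21.4 Ω, ∠Z = 6.43°
|Y| = 1/|Z| = 46.8 mS

46.8 mS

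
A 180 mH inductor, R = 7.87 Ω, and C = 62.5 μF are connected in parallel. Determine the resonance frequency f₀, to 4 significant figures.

47.45 Hz

ω₀ = 1/√(LC) = 1/√(0.18 × 6.25e-05) = 298.1 rad/s
f₀ = ω₀/(2π) = 47.45 Hz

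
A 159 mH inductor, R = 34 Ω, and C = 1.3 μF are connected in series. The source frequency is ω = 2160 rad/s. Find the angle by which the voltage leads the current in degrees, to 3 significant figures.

X_L = ωL = 343 Ω
X_C = 1/(ωC) = 356 Ω
Net reactance X = X_L − X_C = -12.7 Ω
Z = 34.0 − j12.7 Ω
|Z| = √(34.0² + 12.7²) = 36.3 Ω
∠Z = arctan(-12.7/34.0) = -20.5°

-20.5°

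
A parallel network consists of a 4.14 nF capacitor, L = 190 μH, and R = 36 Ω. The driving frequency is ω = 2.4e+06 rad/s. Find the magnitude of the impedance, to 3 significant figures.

X_L = ωL = 456 Ω
X_C = 1/(ωC) = 101 Ω
Parallel: admittances add. Y = 1/R + 1/(jωL) + jωC
Y = (0.0278 + j0.00774) S
|Y| = 0.0288 S → |Z| = 1/|Y| = 34.7 Ω, ∠Z = −∠Y = -15.6°

34.7 Ω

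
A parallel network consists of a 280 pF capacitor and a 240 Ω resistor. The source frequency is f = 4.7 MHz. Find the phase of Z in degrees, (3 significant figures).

ω = 2πf = 2.953e+07 rad/s
X_C = 1/(ωC) = 121 Ω
Parallel: admittances add. Y = 1/R + jωC
Y = (0.00417 + j0.00827) S
|Y| = 0.00926 S → |Z| = 1/|Y| = 108 Ω, ∠Z = −∠Y = -63.3°

-63.3°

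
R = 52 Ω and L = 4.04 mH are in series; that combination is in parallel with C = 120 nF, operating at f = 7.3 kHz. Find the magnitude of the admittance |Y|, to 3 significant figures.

ω = 2πf = 45870 rad/s
X_L = ωL = 185 Ω
X_C = 1/(ωC) = 182 Ω
Branch 1 (R+jX_L): Z₁ = 52.0 + j185 Ω, |Z₁| = 192 Ω
Branch 2 (−jX_C): Z₂ = −j182 Ω
Parallel: Z = Z₁Z₂/(Z₁+Z₂), |Z| = 671 Ω, ∠Z = -19.7°
|Y| = 1/|Z| = 1.49 mS

1.49 mS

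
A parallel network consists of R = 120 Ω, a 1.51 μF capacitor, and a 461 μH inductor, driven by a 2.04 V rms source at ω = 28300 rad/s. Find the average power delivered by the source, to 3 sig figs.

34.7 mW

X_L = ωL = 13.0 Ω
X_C = 1/(ωC) = 23.4 Ω
Parallel: admittances add. Y = 1/R + 1/(jωL) + jωC
Y = (0.00833 − j0.0339) S
|Y| = 0.0349 S → |Z| = 1/|Y| = 28.6 Ω, ∠Z = −∠Y = 76.2°
I = V/|Z| = 71.2 mA
P = VI cos φ = 2.04 × 0.0712 × cos(76.2°) = 34.7 mW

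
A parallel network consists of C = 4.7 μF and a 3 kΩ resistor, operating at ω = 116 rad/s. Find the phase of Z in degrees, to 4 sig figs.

X_C = 1/(ωC) = 1834 Ω
Parallel: admittances add. Y = 1/R + jωC
Y = (0.0003333 + j0.0005452) S
|Y| = 0.0006390 S → |Z| = 1/|Y| = 1565 Ω, ∠Z = −∠Y = -58.56°

-58.56°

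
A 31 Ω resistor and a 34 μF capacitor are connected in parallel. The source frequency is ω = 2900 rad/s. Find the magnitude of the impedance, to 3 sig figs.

X_C = 1/(ωC) = 10.1 Ω
Parallel: admittances add. Y = 1/R + jωC
Y = (0.0323 + j0.0986) S
|Y| = 0.104 S → |Z| = 1/|Y| = 9.64 Ω, ∠Z = −∠Y = -71.9°

9.64 Ω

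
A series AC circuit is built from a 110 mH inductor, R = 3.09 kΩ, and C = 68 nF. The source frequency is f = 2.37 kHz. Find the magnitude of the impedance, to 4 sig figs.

3158 Ω

ω = 2πf = 14890 rad/s
X_L = ωL = 1638 Ω
X_C = 1/(ωC) = 987.6 Ω
Net reactance X = X_L − X_C = 650.5 Ω
Z = 3090 + j650.5 Ω
|Z| = √(3090² + 650.5²) = 3158 Ω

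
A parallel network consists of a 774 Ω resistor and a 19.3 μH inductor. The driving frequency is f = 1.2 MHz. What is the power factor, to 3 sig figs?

ω = 2πf = 7.54e+06 rad/s
X_L = ωL = 146 Ω
Parallel: admittances add. Y = 1/R + 1/(jωL)
Y = (0.00129 − j0.00687) S
|Y| = 0.00699 S → |Z| = 1/|Y| = 143 Ω, ∠Z = −∠Y = 79.4°
cos φ = cos(79.4°) = 0.185

0.185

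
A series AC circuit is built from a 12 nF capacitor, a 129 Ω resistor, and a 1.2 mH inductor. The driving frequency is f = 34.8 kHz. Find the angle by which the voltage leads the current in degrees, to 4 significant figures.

-42.63°

ω = 2πf = 218700 rad/s
X_L = ωL = 262.4 Ω
X_C = 1/(ωC) = 381.1 Ω
Net reactance X = X_L − X_C = -118.7 Ω
Z = 129.0 − j118.7 Ω
|Z| = √(129.0² + 118.7²) = 175.3 Ω
∠Z = arctan(-118.7/129.0) = -42.63°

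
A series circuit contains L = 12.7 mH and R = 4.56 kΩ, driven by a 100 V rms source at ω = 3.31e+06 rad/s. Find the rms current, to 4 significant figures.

2.365 mA

X_L = ωL = 42040 Ω
Z = 4560 + j42040 Ω
|Z| = √(4560² + 42040²) = 42280 Ω
I = V/|Z| = 100/42280 = 2.365 mA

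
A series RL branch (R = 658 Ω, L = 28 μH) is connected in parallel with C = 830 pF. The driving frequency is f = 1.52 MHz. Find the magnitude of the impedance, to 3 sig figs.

ω = 2πf = 9.55e+06 rad/s
X_L = ωL = 267 Ω
X_C = 1/(ωC) = 126 Ω
Branch 1 (R+jX_L): Z₁ = 658 + j267 Ω, |Z₁| = 710 Ω
Branch 2 (−jX_C): Z₂ = −j126 Ω
Parallel: Z = Z₁Z₂/(Z₁+Z₂), |Z| = 133 Ω, ∠Z = -80.0°

133 Ω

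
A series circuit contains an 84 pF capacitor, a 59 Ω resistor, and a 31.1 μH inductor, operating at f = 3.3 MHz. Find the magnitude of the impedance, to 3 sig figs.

ω = 2πf = 2.073e+07 rad/s
X_L = ωL = 645 Ω
X_C = 1/(ωC) = 574 Ω
Net reactance X = X_L − X_C = 70.7 Ω
Z = 59.0 + j70.7 Ω
|Z| = √(59.0² + 70.7²) = 92.1 Ω

92.1 Ω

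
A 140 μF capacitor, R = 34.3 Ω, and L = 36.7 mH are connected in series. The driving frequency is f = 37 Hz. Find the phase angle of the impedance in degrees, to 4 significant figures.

ω = 2πf = 232.5 rad/s
X_L = ωL = 8.532 Ω
X_C = 1/(ωC) = 30.72 Ω
Net reactance X = X_L − X_C = -22.19 Ω
Z = 34.30 − j22.19 Ω
|Z| = √(34.30² + 22.19²) = 40.85 Ω
∠Z = arctan(-22.19/34.30) = -32.90°

-32.90°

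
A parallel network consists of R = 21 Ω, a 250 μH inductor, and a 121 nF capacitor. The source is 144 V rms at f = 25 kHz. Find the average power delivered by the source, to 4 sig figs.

987.4 W

ω = 2πf = 157100 rad/s
X_L = ωL = 39.27 Ω
X_C = 1/(ωC) = 52.61 Ω
Parallel: admittances add. Y = 1/R + 1/(jωL) + jωC
Y = (0.04762 − j0.006458) S
|Y| = 0.04805 S → |Z| = 1/|Y| = 20.81 Ω, ∠Z = −∠Y = 7.723°
I = V/|Z| = 6.920 A
P = VI cos φ = 144 × 6.920 × cos(7.723°) = 987.4 W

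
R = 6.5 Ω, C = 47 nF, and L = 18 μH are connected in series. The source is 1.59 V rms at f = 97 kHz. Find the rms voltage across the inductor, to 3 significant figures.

ω = 2πf = 609500 rad/s
X_L = ωL = 11.0 Ω
X_C = 1/(ωC) = 34.9 Ω
Net reactance X = X_L − X_C = -23.9 Ω
Z = 6.50 − j23.9 Ω
|Z| = √(6.50² + 23.9²) = 24.8 Ω
I = V/|Z| = 64.1 mA
V_L = I·|Z_L| = 0.0641 × 11.0 = 0.703 V

0.703 V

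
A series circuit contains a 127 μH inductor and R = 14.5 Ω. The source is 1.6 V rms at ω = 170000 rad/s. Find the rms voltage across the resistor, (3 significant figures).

0.892 V

X_L = ωL = 21.6 Ω
Z = 14.5 + j21.6 Ω
|Z| = √(14.5² + 21.6²) = 26.0 Ω
I = V/|Z| = 61.5 mA
V_R = I·|Z_R| = 0.0615 × 14.5 = 0.892 V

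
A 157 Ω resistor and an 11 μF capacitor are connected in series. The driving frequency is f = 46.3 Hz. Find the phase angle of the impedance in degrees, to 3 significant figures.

-63.3°

ω = 2πf = 290.9 rad/s
X_C = 1/(ωC) = 312 Ω
Z = 157 − j312 Ω
|Z| = √(157² + 312²) = 350 Ω
∠Z = arctan(-312/157) = -63.3°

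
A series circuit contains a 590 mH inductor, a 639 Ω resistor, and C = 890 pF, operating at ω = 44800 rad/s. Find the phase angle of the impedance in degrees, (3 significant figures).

64.7°

X_L = ωL = 26400 Ω
X_C = 1/(ωC) = 25100 Ω
Net reactance X = X_L − X_C = 1350 Ω
Z = 639 + j1350 Ω
|Z| = √(639² + 1350²) = 1500 Ω
∠Z = arctan(1350/639) = 64.7°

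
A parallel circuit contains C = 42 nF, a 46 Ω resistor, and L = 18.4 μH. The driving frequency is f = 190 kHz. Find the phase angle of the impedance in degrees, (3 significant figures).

-12.0°

ω = 2πf = 1.194e+06 rad/s
X_L = ωL = 22.0 Ω
X_C = 1/(ωC) = 19.9 Ω
Parallel: admittances add. Y = 1/R + 1/(jωL) + jωC
Y = (0.0217 + j0.00461) S
|Y| = 0.0222 S → |Z| = 1/|Y| = 45.0 Ω, ∠Z = −∠Y = -12.0°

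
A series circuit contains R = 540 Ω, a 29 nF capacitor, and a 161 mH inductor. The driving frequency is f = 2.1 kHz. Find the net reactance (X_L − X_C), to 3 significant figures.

ω = 2πf = 13190 rad/s
X_L = ωL = 2120 Ω
X_C = 1/(ωC) = 2610 Ω
X = 2120 − 2610 = -489 Ω

-489 Ω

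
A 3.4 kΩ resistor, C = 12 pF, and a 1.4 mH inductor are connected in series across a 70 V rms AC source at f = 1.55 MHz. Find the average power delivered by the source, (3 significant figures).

ω = 2πf = 9.739e+06 rad/s
X_L = ωL = 13600 Ω
X_C = 1/(ωC) = 8560 Ω
Net reactance X = X_L − X_C = 5080 Ω
Z = 3400 + j5080 Ω
|Z| = √(3400² + 5080²) = 6110 Ω
∠Z = arctan(5080/3400) = 56.2°
I = V/|Z| = 11.5 mA
P = VI cos φ = 70 × 0.0115 × cos(56.2°) = 446 mW

446 mW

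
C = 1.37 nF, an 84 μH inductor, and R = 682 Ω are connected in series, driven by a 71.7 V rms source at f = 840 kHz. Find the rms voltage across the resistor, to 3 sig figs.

ω = 2πf = 5.278e+06 rad/s
X_L = ωL = 443 Ω
X_C = 1/(ωC) = 138 Ω
Net reactance X = X_L − X_C = 305 Ω
Z = 682 + j305 Ω
|Z| = √(682² + 305²) = 747 Ω
I = V/|Z| = 96.0 mA
V_R = I·|Z_R| = 0.0960 × 682 = 65.5 V

65.5 V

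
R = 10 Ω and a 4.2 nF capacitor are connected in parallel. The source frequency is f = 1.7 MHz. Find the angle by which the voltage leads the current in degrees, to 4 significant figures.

ω = 2πf = 1.068e+07 rad/s
X_C = 1/(ωC) = 22.29 Ω
Parallel: admittances add. Y = 1/R + jωC
Y = (0.1000 + j0.04486) S
|Y| = 0.1096 S → |Z| = 1/|Y| = 9.124 Ω, ∠Z = −∠Y = -24.16°

-24.16°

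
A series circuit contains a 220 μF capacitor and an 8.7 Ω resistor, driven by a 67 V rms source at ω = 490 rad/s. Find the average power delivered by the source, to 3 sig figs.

X_C = 1/(ωC) = 9.28 Ω
Z = 8.70 − j9.28 Ω
|Z| = √(8.70² + 9.28²) = 12.7 Ω
∠Z = arctan(-9.28/8.70) = -46.8°
I = V/|Z| = 5.27 A
P = VI cos φ = 67 × 5.27 × cos(-46.8°) = 241 W

241 W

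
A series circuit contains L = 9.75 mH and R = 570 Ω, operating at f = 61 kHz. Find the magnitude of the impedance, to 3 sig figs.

ω = 2πf = 383300 rad/s
X_L = ωL = 3740 Ω
Z = 570 + j3740 Ω
|Z| = √(570² + 3740²) = 3780 Ω

3780 Ω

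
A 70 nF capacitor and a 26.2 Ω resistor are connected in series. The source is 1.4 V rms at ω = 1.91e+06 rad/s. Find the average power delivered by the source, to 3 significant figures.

69.2 mW

X_C = 1/(ωC) = 7.48 Ω
Z = 26.2 − j7.48 Ω
|Z| = √(26.2² + 7.48²) = 27.2 Ω
∠Z = arctan(-7.48/26.2) = -15.9°
I = V/|Z| = 51.4 mA
P = VI cos φ = 1.4 × 0.0514 × cos(-15.9°) = 69.2 mW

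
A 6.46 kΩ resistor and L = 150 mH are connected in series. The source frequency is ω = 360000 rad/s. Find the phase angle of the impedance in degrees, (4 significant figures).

X_L = ωL = 54000 Ω
Z = 6460 + j54000 Ω
|Z| = √(6460² + 54000²) = 54390 Ω
∠Z = arctan(54000/6460) = 83.18°

83.18°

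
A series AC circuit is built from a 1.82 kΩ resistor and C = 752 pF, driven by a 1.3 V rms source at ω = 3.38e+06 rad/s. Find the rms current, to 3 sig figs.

X_C = 1/(ωC) = 393 Ω
Z = 1820 − j393 Ω
|Z| = √(1820² + 393²) = 1860 Ω
I = V/|Z| = 1.3/1860 = 698 μA

698 μA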